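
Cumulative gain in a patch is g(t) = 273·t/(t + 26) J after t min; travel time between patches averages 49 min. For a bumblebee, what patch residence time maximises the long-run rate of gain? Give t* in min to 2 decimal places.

35.69 min

Optimal t* satisfies g'(t*) = g(t*)/(T + t*).
g'(t) = 273·26/(t + 26)². Setting 273·26/(t+26)² = 273t/[(t+26)(49+t)] gives 26(49+t) = t(t+26), so t² = 26×49 = 1274.
t* = √1274 = 35.69 min.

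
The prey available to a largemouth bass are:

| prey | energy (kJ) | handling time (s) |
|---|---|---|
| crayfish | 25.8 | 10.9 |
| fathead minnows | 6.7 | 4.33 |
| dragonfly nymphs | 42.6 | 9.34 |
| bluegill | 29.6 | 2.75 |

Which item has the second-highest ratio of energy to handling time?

In descending order of E/h:
bluegill: 29.6/2.75 = 10.8 kJ/s
dragonfly nymphs: 42.6/9.34 = 4.56 kJ/s
crayfish: 25.8/10.9 = 2.37 kJ/s
fathead minnows: 6.7/4.33 = 1.55 kJ/s

dragonfly nymphs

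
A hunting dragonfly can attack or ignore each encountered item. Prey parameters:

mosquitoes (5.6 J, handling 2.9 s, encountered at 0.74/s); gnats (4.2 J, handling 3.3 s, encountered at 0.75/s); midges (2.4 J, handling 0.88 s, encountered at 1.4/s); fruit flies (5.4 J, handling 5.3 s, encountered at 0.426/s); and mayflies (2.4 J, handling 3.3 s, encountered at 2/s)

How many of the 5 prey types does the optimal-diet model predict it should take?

2

Rank by E/h (J/s): midges 2.73, mosquitoes 1.93, gnats 1.27, fruit flies 1.02, mayflies 0.727. Include each in turn until the next type's E/h falls below the running intake rate.
Rate on top 1: 1.505. mosquitoes: 1.93 > 1.505 → include.
Rate on top 2: 1.714. gnats: 1.27 < 1.714 → exclude; stop.
Optimal diet: midges, mosquitoes — 2 of 5 types.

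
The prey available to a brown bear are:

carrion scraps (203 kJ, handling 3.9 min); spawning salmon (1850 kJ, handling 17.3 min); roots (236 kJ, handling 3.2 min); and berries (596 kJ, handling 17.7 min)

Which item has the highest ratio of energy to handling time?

In descending order of E/h:
spawning salmon: 1850/17.3 = 107 kJ/min
roots: 236/3.2 = 73.8 kJ/min
carrion scraps: 203/3.9 = 52.1 kJ/min
berries: 596/17.7 = 33.7 kJ/min

spawning salmon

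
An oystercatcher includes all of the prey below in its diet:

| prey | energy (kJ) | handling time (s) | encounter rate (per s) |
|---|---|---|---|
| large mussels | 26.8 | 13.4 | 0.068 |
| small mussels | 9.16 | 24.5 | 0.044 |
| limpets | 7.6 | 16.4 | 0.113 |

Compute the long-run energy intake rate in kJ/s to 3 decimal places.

R = Σλ_iE_i / (1 + Σλ_ih_i)
Numerator: 0.068×26.8 + 0.044×9.16 + 0.113×7.6 = 3.084
Denominator: 1 + 0.068×13.4 + 0.044×24.5 + 0.113×16.4 = 4.842
R = 3.084/4.842 = 0.6369 kJ/s

0.637 kJ/s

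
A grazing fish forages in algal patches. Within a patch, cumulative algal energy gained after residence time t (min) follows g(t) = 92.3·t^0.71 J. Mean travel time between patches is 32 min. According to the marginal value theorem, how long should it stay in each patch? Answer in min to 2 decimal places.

78.34 min

By the marginal value theorem, leave when the instantaneous gain rate g'(t) equals the habitat-wide average g(t)/(T + t).
g'(t) = 0.71·92.3·t^-0.29. Setting 0.71·92.3·t^-0.29 = 92.3·t^0.71/(32+t) gives 0.71(32+t) = t, so 0.29·t = 0.71×32.
t* = 0.71×32/0.29 = 78.34 min.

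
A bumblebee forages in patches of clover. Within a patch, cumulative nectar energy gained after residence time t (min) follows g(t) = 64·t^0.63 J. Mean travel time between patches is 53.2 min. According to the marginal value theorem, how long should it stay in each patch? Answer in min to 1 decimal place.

90.6 min

Optimal t* satisfies g'(t*) = g(t*)/(T + t*).
g'(t) = 0.63·64·t^-0.37. Setting 0.63·64·t^-0.37 = 64·t^0.63/(53.2+t) gives 0.63(53.2+t) = t, so 0.37·t = 0.63×53.2.
t* = 0.63×53.2/0.37 = 90.58 min.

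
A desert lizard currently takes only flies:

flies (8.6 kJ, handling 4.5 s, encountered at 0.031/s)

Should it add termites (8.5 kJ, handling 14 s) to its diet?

Intake rate on the current diet: R = (0.031×8.6) / (1 + 0.031×4.5) = 0.2666/1.139 = 0.234 kJ/s.
termites: E/h = 8.5/14 = 0.6071 kJ/s.
Since 0.6071 > R, including termites increases the long-run rate.

Yes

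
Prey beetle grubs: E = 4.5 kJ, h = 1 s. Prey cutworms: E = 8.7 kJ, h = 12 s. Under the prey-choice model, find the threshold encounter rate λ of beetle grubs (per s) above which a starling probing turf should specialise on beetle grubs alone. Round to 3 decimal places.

At the threshold, the rate on beetle grubs alone equals the profitability of cutworms: λ·4.5/(1 + λ·1) = 8.7/12 = 0.725.
Rearranging, λ(4.5 − 0.725×1) = 0.725, so λ = 0.725/3.775 = 0.1921 per s.

0.192 per s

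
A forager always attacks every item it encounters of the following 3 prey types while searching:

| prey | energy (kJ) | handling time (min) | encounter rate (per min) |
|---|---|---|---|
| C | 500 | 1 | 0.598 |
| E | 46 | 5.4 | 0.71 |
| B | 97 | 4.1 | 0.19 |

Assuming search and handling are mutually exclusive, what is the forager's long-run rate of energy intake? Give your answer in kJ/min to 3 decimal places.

Energy encountered per unit search time: 0.598×500 + 0.71×46 + 0.19×97 = 350.1 kJ/min.
Handling time per unit search time: 0.598×1 + 0.71×5.4 + 0.19×4.1 = 5.211.
Rate = 350.1/(1 + 5.211) = 56.37 kJ/min.

56.366 kJ/min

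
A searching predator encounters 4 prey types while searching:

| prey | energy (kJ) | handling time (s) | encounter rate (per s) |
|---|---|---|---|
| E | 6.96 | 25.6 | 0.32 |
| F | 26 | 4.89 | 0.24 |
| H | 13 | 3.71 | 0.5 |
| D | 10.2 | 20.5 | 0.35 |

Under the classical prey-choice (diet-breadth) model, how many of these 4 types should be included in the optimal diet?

E/h in descending order: F 5.32, H 3.5, D 0.498, E 0.272 kJ/s. The optimal diet is the largest prefix of this list for which every included type satisfies E_i/h_i > R on the types above it.
Rate on top 1: 2.871. H: 3.5 > 2.871 → include.
Rate on top 2: 3.162. D: 0.498 < 3.162 → exclude; stop.
Optimal diet: F, H — 2 of 4 types.

2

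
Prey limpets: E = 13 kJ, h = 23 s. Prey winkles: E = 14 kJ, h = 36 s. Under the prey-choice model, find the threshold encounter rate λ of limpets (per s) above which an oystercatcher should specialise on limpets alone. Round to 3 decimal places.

Drop winkles once their profitability E₂/h₂ falls below the rate achievable on limpets alone: E₂/h₂ = λE₁/(1 + λh₁).
Solve for λ: λE₁h₂ = E₂(1 + λh₁) → λ(E₁h₂ − E₂h₁) = E₂ → λ = E₂/(E₁h₂ − E₂h₁).
λ = 14/(13×36 − 14×23) = 14/146 = 0.09589 per s.

0.096 per s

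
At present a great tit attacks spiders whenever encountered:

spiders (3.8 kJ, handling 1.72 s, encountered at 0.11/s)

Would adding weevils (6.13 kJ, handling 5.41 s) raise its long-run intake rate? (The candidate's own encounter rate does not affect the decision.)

On spiders alone, R = ΣλE/(1+Σλh) = 0.418/1.189 = 0.3515 kJ/s.
Profitability of weevils: 6.13/5.41 = 1.133 kJ/s.
Since 1.133 > R, including weevils increases the long-run rate.

Yes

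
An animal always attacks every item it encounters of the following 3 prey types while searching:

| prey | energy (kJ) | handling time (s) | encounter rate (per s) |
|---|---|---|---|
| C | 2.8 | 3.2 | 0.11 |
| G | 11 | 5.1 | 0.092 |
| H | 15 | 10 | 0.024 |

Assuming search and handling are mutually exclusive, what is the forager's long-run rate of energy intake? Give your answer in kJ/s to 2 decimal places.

0.82 kJ/s

Energy encountered per unit search time: 0.11×2.8 + 0.092×11 + 0.024×15 = 1.68 kJ/s.
Handling time per unit search time: 0.11×3.2 + 0.092×5.1 + 0.024×10 = 1.061.
Rate = 1.68/(1 + 1.061) = 0.8151 kJ/s.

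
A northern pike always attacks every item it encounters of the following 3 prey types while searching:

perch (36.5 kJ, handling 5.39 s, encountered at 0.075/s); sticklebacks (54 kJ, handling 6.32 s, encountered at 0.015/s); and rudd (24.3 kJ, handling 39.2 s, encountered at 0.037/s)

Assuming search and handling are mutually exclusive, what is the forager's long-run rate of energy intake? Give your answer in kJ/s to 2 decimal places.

1.51 kJ/s

R = Σλ_iE_i / (1 + Σλ_ih_i)
Numerator: 0.075×36.5 + 0.015×54 + 0.037×24.3 = 4.447
Denominator: 1 + 0.075×5.39 + 0.015×6.32 + 0.037×39.2 = 2.949
R = 4.447/2.949 = 1.508 kJ/s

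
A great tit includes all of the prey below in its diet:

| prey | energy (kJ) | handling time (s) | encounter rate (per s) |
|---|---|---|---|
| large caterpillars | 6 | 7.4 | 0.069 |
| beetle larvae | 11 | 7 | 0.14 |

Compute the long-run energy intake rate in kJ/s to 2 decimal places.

0.78 kJ/s

R = (0.069×6 + 0.14×11) / (1 + 0.069×7.4 + 0.14×7) = 1.954/2.491 = 0.7845 kJ/s.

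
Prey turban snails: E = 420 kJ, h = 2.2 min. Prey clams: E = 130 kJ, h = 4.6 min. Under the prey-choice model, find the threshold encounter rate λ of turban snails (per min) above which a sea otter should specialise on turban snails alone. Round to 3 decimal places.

0.079 per min

Drop clams once their profitability E₂/h₂ falls below the rate achievable on turban snails alone: E₂/h₂ = λE₁/(1 + λh₁).
Solve for λ: λE₁h₂ = E₂(1 + λh₁) → λ(E₁h₂ − E₂h₁) = E₂ → λ = E₂/(E₁h₂ − E₂h₁).
λ = 130/(420×4.6 − 130×2.2) = 130/1646 = 0.07898 per min.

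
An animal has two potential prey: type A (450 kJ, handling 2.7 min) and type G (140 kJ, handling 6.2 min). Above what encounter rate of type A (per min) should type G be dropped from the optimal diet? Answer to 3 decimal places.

0.058 per min

At the threshold, the rate on type A alone equals the profitability of type G: λ·450/(1 + λ·2.7) = 140/6.2 = 22.58.
Rearranging, λ(450 − 22.58×2.7) = 22.58, so λ = 22.58/389 = 0.05804 per min.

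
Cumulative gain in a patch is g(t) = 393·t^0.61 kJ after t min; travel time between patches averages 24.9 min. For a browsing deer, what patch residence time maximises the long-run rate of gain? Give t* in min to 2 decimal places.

By the marginal value theorem, leave when the instantaneous gain rate g'(t) equals the habitat-wide average g(t)/(T + t).
g'(t) = 0.61·393·t^-0.39. Setting 0.61·393·t^-0.39 = 393·t^0.61/(24.9+t) gives 0.61(24.9+t) = t, so 0.39·t = 0.61×24.9.
t* = 0.61×24.9/0.39 = 38.95 min.

38.95 min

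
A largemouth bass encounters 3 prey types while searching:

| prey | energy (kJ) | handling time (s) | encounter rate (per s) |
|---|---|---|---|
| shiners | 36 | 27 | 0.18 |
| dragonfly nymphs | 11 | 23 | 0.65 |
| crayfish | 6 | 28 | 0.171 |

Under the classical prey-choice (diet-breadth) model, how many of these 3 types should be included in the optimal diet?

1

E/h in descending order: shiners 1.33, dragonfly nymphs 0.478, crayfish 0.214 kJ/s. The optimal diet is the largest prefix of this list for which every included type satisfies E_i/h_i > R on the types above it.
Rate on top 1: 1.106. dragonfly nymphs: 0.478 < 1.106 → exclude; stop.
Optimal diet: shiners — 1 of 3 types.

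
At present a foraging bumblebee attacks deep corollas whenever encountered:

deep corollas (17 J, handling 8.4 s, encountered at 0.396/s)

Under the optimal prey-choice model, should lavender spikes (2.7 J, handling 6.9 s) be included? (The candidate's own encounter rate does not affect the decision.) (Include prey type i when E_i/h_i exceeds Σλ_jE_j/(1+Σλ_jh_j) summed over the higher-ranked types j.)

Current rate: (0.396×17)/(1 + 0.396×8.4) = 1.556 J/s.
lavender spikes: E/h = 2.7/6.9 = 0.3913 J/s.
0.3913 < 1.556, so adding lavender spikes would lower the average — exclude it.

No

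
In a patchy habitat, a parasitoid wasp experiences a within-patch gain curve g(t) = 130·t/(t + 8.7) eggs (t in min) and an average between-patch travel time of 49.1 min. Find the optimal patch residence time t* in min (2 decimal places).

By the marginal value theorem, leave when the instantaneous gain rate g'(t) equals the habitat-wide average g(t)/(T + t).
g'(t) = 130·8.7/(t + 8.7)². Setting 130·8.7/(t+8.7)² = 130t/[(t+8.7)(49.1+t)] gives 8.7(49.1+t) = t(t+8.7), so t² = 8.7×49.1 = 427.2.
t* = √427.2 = 20.67 min.

20.67 min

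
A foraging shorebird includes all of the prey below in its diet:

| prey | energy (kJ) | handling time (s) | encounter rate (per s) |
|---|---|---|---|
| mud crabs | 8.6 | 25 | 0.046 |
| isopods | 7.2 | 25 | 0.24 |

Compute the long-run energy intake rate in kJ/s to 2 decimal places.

0.26 kJ/s

R = (0.046×8.6 + 0.24×7.2) / (1 + 0.046×25 + 0.24×25) = 2.124/8.15 = 0.2606 kJ/s.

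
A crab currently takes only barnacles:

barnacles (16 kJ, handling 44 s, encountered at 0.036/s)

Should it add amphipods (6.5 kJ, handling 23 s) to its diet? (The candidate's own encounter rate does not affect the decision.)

Yes

On barnacles alone, R = ΣλE/(1+Σλh) = 0.576/2.584 = 0.2229 kJ/s.
amphipods: E/h = 6.5/23 = 0.2826 kJ/s.
0.2826 > 0.2229, so adding amphipods raises the average — include it.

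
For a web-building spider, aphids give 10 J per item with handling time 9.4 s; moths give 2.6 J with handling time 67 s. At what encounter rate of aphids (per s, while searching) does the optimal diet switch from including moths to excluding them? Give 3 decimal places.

0.004 per s

At the threshold, the rate on aphids alone equals the profitability of moths: λ·10/(1 + λ·9.4) = 2.6/67 = 0.03881.
Rearranging, λ(10 − 0.03881×9.4) = 0.03881, so λ = 0.03881/9.635 = 0.004028 per s.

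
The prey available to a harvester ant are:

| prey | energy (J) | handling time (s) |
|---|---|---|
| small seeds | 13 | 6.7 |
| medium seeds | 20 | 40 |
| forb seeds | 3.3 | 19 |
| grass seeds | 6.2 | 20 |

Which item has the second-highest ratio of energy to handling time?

Profitability E/h (J/s): small seeds = 13/6.7 = 1.94, medium seeds = 20/40 = 0.5, forb seeds = 3.3/19 = 0.174, grass seeds = 6.2/20 = 0.31.
Ranked: small seeds > medium seeds > grass seeds > forb seeds.

medium seeds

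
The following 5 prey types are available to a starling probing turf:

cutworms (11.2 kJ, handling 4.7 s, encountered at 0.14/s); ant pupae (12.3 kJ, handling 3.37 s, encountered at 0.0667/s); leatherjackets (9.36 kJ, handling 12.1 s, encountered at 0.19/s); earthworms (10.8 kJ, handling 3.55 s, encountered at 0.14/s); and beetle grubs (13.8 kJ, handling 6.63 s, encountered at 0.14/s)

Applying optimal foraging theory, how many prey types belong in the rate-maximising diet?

4

E/h in descending order: ant pupae 3.65, earthworms 3.04, cutworms 2.38, beetle grubs 2.08, leatherjackets 0.774 kJ/s. The optimal diet is the largest prefix of this list for which every included type satisfies E_i/h_i > R on the types above it.
Rate on top 1: 0.6698. earthworms: 3.04 > 0.6698 → include.
Rate on top 2: 1.355. cutworms: 2.38 > 1.355 → include.
Rate on top 3: 1.639. beetle grubs: 2.08 > 1.639 → include.
Rate on top 4: 1.763. leatherjackets: 0.774 < 1.763 → exclude; stop.
Optimal diet: ant pupae, earthworms, cutworms, beetle grubs — 4 of 5 types.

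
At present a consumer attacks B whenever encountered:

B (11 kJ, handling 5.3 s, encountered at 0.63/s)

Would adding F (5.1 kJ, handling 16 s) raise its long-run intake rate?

No

Intake rate on the current diet: R = (0.63×11) / (1 + 0.63×5.3) = 6.93/4.339 = 1.597 kJ/s.
F: E/h = 5.1/16 = 0.3187 kJ/s.
Since 0.3187 < R, time spent handling F is better spent searching.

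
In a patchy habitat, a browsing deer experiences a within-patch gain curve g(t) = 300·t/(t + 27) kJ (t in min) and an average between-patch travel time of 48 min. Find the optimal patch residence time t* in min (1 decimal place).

36.0 min

Optimal t* satisfies g'(t*) = g(t*)/(T + t*).
g'(t) = 300·27/(t + 27)². Setting 300·27/(t+27)² = 300t/[(t+27)(48+t)] gives 27(48+t) = t(t+27), so t² = 27×48 = 1296.
t* = √1296 = 36 min.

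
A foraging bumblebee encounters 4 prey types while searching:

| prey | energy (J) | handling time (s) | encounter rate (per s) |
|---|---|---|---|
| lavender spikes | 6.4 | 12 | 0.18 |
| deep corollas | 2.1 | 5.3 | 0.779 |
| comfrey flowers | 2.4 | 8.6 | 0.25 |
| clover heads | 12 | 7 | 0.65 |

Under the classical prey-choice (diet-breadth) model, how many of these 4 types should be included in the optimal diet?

1

E/h in descending order: clover heads 1.71, lavender spikes 0.533, deep corollas 0.396, comfrey flowers 0.279 J/s. The optimal diet is the largest prefix of this list for which every included type satisfies E_i/h_i > R on the types above it.
Rate on top 1: 1.405. lavender spikes: 0.533 < 1.405 → exclude; stop.
Optimal diet: clover heads — 1 of 4 types.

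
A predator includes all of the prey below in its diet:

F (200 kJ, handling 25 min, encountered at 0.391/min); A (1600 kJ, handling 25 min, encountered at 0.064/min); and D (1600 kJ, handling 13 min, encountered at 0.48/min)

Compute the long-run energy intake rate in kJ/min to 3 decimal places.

50.959 kJ/min

R = Σλ_iE_i / (1 + Σλ_ih_i)
Numerator: 0.391×200 + 0.064×1600 + 0.48×1600 = 948.6
Denominator: 1 + 0.391×25 + 0.064×25 + 0.48×13 = 18.62
R = 948.6/18.62 = 50.96 kJ/min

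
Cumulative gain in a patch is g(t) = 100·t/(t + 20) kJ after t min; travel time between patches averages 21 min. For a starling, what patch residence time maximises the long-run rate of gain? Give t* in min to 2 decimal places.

20.49 min

Maximise g(t)/(T+t): set derivative to zero → g'(t)(T+t) = g(t).
g'(t) = 100·20/(t + 20)². Setting 100·20/(t+20)² = 100t/[(t+20)(21+t)] gives 20(21+t) = t(t+20), so t² = 20×21 = 420.
t* = √420 = 20.49 min.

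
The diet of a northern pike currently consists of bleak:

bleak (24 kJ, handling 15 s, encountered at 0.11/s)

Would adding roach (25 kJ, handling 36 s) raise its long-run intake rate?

Intake rate on the current diet: R = (0.11×24) / (1 + 0.11×15) = 2.64/2.65 = 0.9962 kJ/s.
roach: E/h = 25/36 = 0.6944 kJ/s.
0.6944 < 0.9962, so adding roach would lower the average — exclude it.

No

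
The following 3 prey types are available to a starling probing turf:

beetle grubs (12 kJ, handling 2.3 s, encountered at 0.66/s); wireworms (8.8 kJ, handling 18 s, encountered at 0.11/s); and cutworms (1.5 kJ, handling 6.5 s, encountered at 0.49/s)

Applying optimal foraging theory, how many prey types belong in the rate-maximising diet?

Rank by E/h (kJ/s): beetle grubs 5.22, wireworms 0.489, cutworms 0.231. Include each in turn until the next type's E/h falls below the running intake rate.
Rate on top 1: 3.145. wireworms: 0.489 < 3.145 → exclude; stop.
Optimal diet: beetle grubs — 1 of 3 types.

1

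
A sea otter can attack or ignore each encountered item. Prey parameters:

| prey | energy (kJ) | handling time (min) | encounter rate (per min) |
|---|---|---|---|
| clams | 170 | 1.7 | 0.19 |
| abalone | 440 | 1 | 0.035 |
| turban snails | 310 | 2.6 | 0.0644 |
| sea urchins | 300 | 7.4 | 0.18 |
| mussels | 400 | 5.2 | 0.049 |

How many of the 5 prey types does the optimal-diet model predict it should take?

E/h in descending order: abalone 440, turban snails 119, clams 100, mussels 76.9, sea urchins 40.5 kJ/min. The optimal diet is the largest prefix of this list for which every included type satisfies E_i/h_i > R on the types above it.
Rate on top 1: 14.88. turban snails: 119 > 14.88 → include.
Rate on top 2: 29.41. clams: 100 > 29.41 → include.
Rate on top 3: 44.36. mussels: 76.9 > 44.36 → include.
Rate on top 4: 49.02. sea urchins: 40.5 < 49.02 → exclude; stop.
Optimal diet: abalone, turban snails, clams, mussels — 4 of 5 types.

4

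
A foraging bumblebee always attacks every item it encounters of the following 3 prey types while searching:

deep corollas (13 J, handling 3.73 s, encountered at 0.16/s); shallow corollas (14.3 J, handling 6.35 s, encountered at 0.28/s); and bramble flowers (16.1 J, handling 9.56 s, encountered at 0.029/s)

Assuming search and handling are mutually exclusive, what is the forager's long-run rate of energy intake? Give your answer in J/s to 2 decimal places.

1.79 J/s

Energy encountered per unit search time: 0.16×13 + 0.28×14.3 + 0.029×16.1 = 6.551 J/s.
Handling time per unit search time: 0.16×3.73 + 0.28×6.35 + 0.029×9.56 = 2.652.
Rate = 6.551/(1 + 2.652) = 1.794 J/s.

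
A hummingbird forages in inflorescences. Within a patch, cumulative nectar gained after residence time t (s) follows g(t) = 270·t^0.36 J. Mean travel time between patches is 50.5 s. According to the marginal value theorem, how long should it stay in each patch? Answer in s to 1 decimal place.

Maximise g(t)/(T+t): set derivative to zero → g'(t)(T+t) = g(t).
g'(t) = 0.36·270·t^-0.64. Setting 0.36·270·t^-0.64 = 270·t^0.36/(50.5+t) gives 0.36(50.5+t) = t, so 0.64·t = 0.36×50.5.
t* = 0.36×50.5/0.64 = 28.41 s.

28.4 s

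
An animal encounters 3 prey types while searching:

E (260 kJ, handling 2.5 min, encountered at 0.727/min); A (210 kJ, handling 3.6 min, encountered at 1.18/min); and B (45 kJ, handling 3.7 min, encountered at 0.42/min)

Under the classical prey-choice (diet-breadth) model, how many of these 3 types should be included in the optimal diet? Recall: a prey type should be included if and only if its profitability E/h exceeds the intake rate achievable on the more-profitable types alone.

Profitabilities (E/h, kJ/min): E 104, A 58.3, B 12.2. Add prey in this order while the next type's profitability exceeds the intake rate on those already taken.
Rate on top 1: 67.09. A: 58.3 < 67.09 → exclude; stop.
Optimal diet: E — 1 of 3 types.

1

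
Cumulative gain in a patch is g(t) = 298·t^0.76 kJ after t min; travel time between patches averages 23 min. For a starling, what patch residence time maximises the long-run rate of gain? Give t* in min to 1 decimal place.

Maximise g(t)/(T+t): set derivative to zero → g'(t)(T+t) = g(t).
g'(t) = 0.76·298·t^-0.24. Setting 0.76·298·t^-0.24 = 298·t^0.76/(23+t) gives 0.76(23+t) = t, so 0.24·t = 0.76×23.
t* = 0.76×23/0.24 = 72.83 min.

72.8 min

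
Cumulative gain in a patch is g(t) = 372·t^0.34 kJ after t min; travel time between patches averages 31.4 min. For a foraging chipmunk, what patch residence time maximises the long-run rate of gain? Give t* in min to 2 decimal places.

Maximise g(t)/(T+t): set derivative to zero → g'(t)(T+t) = g(t).
g'(t) = 0.34·372·t^-0.66. Setting 0.34·372·t^-0.66 = 372·t^0.34/(31.4+t) gives 0.34(31.4+t) = t, so 0.66·t = 0.34×31.4.
t* = 0.34×31.4/0.66 = 16.18 min.

16.18 min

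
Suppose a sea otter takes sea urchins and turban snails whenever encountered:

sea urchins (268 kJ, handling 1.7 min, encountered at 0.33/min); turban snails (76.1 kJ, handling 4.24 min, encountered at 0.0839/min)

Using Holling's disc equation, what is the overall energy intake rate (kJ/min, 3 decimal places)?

49.472 kJ/min

Energy encountered per unit search time: 0.33×268 + 0.0839×76.1 = 94.82 kJ/min.
Handling time per unit search time: 0.33×1.7 + 0.0839×4.24 = 0.9167.
Rate = 94.82/(1 + 0.9167) = 49.47 kJ/min.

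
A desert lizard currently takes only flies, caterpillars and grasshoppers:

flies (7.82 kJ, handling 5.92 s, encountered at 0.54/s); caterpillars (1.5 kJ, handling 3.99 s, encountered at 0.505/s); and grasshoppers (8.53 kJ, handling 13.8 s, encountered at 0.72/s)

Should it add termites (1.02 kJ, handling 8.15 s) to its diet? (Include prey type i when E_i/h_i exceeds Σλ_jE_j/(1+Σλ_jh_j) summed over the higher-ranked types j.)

Intake rate on the current diet: R = (0.54×7.82 + 0.505×1.5 + 0.72×8.53) / (1 + 0.54×5.92 + 0.505×3.99 + 0.72×13.8) = 11.12/16.15 = 0.6888 kJ/s.
termites: E/h = 1.02/8.15 = 0.1252 kJ/s.
Since 0.1252 < R, time spent handling termites is better spent searching.

No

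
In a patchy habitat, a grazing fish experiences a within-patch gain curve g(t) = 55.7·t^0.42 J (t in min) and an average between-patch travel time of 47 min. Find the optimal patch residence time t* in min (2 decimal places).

Optimal t* satisfies g'(t*) = g(t*)/(T + t*).
g'(t) = 0.42·55.7·t^-0.58. Setting 0.42·55.7·t^-0.58 = 55.7·t^0.42/(47+t) gives 0.42(47+t) = t, so 0.58·t = 0.42×47.
t* = 0.42×47/0.58 = 34.03 min.

34.03 min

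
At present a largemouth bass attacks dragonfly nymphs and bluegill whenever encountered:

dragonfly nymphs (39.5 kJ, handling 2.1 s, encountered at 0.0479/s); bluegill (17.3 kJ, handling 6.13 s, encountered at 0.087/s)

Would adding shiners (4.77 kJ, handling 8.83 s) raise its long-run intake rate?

Intake rate on the current diet: R = (0.0479×39.5 + 0.087×17.3) / (1 + 0.0479×2.1 + 0.087×6.13) = 3.397/1.634 = 2.079 kJ/s.
shiners: E/h = 4.77/8.83 = 0.5402 kJ/s.
Since 0.5402 < R, time spent handling shiners is better spent searching.

No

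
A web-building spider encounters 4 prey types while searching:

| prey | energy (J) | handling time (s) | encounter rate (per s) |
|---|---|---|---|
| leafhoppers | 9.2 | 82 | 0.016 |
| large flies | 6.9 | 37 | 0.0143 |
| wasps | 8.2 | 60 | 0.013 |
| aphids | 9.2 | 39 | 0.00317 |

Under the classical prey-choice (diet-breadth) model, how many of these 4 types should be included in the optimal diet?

E/h in descending order: aphids 0.236, large flies 0.186, wasps 0.137, leafhoppers 0.112 J/s. The optimal diet is the largest prefix of this list for which every included type satisfies E_i/h_i > R on the types above it.
Rate on top 1: 0.02596. large flies: 0.186 > 0.02596 → include.
Rate on top 2: 0.07735. wasps: 0.137 > 0.07735 → include.
Rate on top 3: 0.09637. leafhoppers: 0.112 > 0.09637 → include.
Optimal diet: aphids, large flies, wasps, leafhoppers — 4 of 4 types.

4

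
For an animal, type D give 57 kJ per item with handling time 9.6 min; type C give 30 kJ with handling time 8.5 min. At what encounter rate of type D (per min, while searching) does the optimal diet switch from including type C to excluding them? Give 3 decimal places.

At the threshold, the rate on type D alone equals the profitability of type C: λ·57/(1 + λ·9.6) = 30/8.5 = 3.529.
Rearranging, λ(57 − 3.529×9.6) = 3.529, so λ = 3.529/23.12 = 0.1527 per min.

0.153 per min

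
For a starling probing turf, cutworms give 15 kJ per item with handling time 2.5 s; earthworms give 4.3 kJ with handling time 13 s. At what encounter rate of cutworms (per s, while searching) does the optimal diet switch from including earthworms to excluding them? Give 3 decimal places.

0.023 per s

At the threshold, the rate on cutworms alone equals the profitability of earthworms: λ·15/(1 + λ·2.5) = 4.3/13 = 0.3308.
Rearranging, λ(15 − 0.3308×2.5) = 0.3308, so λ = 0.3308/14.17 = 0.02334 per s.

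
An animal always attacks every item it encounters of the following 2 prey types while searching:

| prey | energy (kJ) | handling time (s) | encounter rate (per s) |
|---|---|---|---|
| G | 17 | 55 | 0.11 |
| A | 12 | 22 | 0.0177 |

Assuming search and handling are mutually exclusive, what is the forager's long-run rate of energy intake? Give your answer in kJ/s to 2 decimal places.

Energy encountered per unit search time: 0.11×17 + 0.0177×12 = 2.082 kJ/s.
Handling time per unit search time: 0.11×55 + 0.0177×22 = 6.439.
Rate = 2.082/(1 + 6.439) = 0.2799 kJ/s.

0.28 kJ/s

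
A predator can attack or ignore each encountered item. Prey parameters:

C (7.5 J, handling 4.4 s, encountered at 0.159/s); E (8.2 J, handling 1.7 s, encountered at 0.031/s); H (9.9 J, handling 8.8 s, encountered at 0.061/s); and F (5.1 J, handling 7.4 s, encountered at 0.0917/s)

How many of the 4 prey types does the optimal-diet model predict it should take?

3

Rank by E/h (J/s): E 4.82, C 1.7, H 1.12, F 0.689. Include each in turn until the next type's E/h falls below the running intake rate.
Rate on top 1: 0.2415. C: 1.7 > 0.2415 → include.
Rate on top 2: 0.8256. H: 1.12 > 0.8256 → include.
Rate on top 3: 0.8958. F: 0.689 < 0.8958 → exclude; stop.
Optimal diet: E, C, H — 3 of 4 types.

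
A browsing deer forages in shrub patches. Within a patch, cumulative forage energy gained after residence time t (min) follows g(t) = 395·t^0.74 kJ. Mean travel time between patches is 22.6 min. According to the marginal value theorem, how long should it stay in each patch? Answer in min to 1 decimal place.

Optimal t* satisfies g'(t*) = g(t*)/(T + t*).
g'(t) = 0.74·395·t^-0.26. Setting 0.74·395·t^-0.26 = 395·t^0.74/(22.6+t) gives 0.74(22.6+t) = t, so 0.26·t = 0.74×22.6.
t* = 0.74×22.6/0.26 = 64.32 min.

64.3 min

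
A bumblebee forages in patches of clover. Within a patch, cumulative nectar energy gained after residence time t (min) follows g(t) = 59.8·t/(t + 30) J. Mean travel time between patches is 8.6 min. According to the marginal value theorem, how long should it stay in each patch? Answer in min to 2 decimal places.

By the marginal value theorem, leave when the instantaneous gain rate g'(t) equals the habitat-wide average g(t)/(T + t).
g'(t) = 59.8·30/(t + 30)². Setting 59.8·30/(t+30)² = 59.8t/[(t+30)(8.6+t)] gives 30(8.6+t) = t(t+30), so t² = 30×8.6 = 258.
t* = √258 = 16.06 min.

16.06 min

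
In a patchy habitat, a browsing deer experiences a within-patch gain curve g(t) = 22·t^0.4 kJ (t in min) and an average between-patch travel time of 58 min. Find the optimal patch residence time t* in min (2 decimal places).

Maximise g(t)/(T+t): set derivative to zero → g'(t)(T+t) = g(t).
g'(t) = 0.4·22·t^-0.6. Setting 0.4·22·t^-0.6 = 22·t^0.4/(58+t) gives 0.4(58+t) = t, so 0.60·t = 0.4×58.
t* = 0.4×58/0.60 = 38.67 min.

38.67 min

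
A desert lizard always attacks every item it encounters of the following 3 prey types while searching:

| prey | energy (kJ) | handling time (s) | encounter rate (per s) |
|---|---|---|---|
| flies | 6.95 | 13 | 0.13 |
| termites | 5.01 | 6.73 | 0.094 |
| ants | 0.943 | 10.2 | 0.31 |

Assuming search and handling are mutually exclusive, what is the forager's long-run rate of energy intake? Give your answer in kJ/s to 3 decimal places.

0.257 kJ/s

R = Σλ_iE_i / (1 + Σλ_ih_i)
Numerator: 0.13×6.95 + 0.094×5.01 + 0.31×0.943 = 1.667
Denominator: 1 + 0.13×13 + 0.094×6.73 + 0.31×10.2 = 6.485
R = 1.667/6.485 = 0.257 kJ/s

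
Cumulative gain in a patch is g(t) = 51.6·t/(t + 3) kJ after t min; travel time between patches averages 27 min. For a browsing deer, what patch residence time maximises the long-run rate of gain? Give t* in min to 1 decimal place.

By the marginal value theorem, leave when the instantaneous gain rate g'(t) equals the habitat-wide average g(t)/(T + t).
g'(t) = 51.6·3/(t + 3)². Setting 51.6·3/(t+3)² = 51.6t/[(t+3)(27+t)] gives 3(27+t) = t(t+3), so t² = 3×27 = 81.
t* = √81 = 9 min.

9.0 min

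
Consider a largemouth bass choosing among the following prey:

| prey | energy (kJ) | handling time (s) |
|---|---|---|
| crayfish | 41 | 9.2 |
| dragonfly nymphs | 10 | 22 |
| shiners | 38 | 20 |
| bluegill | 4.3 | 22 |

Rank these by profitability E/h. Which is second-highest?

shiners

In descending order of E/h:
crayfish: 41/9.2 = 4.46 kJ/s
shiners: 38/20 = 1.9 kJ/s
dragonfly nymphs: 10/22 = 0.455 kJ/s
bluegill: 4.3/22 = 0.195 kJ/s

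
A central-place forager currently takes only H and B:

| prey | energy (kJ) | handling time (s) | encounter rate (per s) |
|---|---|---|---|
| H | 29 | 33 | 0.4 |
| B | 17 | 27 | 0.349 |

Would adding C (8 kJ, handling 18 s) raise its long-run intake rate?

On H and B alone, R = ΣλE/(1+Σλh) = 17.53/23.62 = 0.7422 kJ/s.
Profitability of C: 8/18 = 0.4444 kJ/s.
Since 0.4444 < R, time spent handling C is better spent searching.

No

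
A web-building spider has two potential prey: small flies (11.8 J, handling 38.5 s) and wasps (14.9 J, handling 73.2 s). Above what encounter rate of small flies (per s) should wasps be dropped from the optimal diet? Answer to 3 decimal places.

0.051 per s

The zero-one rule: include wasps iff E₂/h₂ > λE₁/(1+λh₁). Equality gives the switch point.
λE₁h₂ = E₂ + λE₂h₁ ⇒ λ = E₂/(E₁h₂ − E₂h₁) = 14.9/(863.8 − 573.6) = 0.05136 per s.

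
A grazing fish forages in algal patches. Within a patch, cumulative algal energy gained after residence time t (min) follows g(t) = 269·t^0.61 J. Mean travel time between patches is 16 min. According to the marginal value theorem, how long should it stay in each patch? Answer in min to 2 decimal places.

25.03 min

By the marginal value theorem, leave when the instantaneous gain rate g'(t) equals the habitat-wide average g(t)/(T + t).
g'(t) = 0.61·269·t^-0.39. Setting 0.61·269·t^-0.39 = 269·t^0.61/(16+t) gives 0.61(16+t) = t, so 0.39·t = 0.61×16.
t* = 0.61×16/0.39 = 25.03 min.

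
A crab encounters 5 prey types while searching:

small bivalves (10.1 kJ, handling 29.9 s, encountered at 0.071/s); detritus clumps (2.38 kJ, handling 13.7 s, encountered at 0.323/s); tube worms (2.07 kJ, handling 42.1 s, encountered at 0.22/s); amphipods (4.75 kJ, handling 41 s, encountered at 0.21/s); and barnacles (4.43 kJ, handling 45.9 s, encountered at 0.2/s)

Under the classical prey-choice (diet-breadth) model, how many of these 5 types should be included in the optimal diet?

Profitabilities (E/h, kJ/s): small bivalves 0.338, detritus clumps 0.174, amphipods 0.116, barnacles 0.0965, tube worms 0.0492. Add prey in this order while the next type's profitability exceeds the intake rate on those already taken.
Rate on top 1: 0.2296. detritus clumps: 0.174 < 0.2296 → exclude; stop.
Optimal diet: small bivalves — 1 of 5 types.

1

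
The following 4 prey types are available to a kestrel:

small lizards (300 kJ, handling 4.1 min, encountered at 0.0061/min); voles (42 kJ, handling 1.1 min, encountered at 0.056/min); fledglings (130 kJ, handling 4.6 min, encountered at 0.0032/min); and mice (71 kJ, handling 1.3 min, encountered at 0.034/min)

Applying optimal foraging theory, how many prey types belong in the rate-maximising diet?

E/h in descending order: small lizards 73.2, mice 54.6, voles 38.2, fledglings 28.3 kJ/min. The optimal diet is the largest prefix of this list for which every included type satisfies E_i/h_i > R on the types above it.
Rate on top 1: 1.785. mice: 54.6 > 1.785 → include.
Rate on top 2: 3.969. voles: 38.2 > 3.969 → include.
Rate on top 3: 5.833. fledglings: 28.3 > 5.833 → include.
Optimal diet: small lizards, mice, voles, fledglings — 4 of 4 types.

4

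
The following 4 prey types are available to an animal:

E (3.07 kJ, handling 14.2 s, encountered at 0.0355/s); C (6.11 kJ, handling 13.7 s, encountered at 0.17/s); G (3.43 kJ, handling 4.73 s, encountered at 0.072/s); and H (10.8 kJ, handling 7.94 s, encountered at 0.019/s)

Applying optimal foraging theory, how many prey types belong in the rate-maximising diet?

3

E/h in descending order: H 1.36, G 0.725, C 0.446, E 0.216 kJ/s. The optimal diet is the largest prefix of this list for which every included type satisfies E_i/h_i > R on the types above it.
Rate on top 1: 0.1783. G: 0.725 > 0.1783 → include.
Rate on top 2: 0.3032. C: 0.446 > 0.3032 → include.
Rate on top 3: 0.3902. E: 0.216 < 0.3902 → exclude; stop.
Optimal diet: H, G, C — 3 of 4 types.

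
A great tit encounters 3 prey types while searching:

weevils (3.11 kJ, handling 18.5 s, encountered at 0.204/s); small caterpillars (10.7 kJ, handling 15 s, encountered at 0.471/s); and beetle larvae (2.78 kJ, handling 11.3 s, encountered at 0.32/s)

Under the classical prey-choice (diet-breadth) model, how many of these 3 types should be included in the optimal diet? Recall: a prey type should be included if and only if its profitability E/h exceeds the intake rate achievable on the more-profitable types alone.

E/h in descending order: small caterpillars 0.713, beetle larvae 0.246, weevils 0.168 kJ/s. The optimal diet is the largest prefix of this list for which every included type satisfies E_i/h_i > R on the types above it.
Rate on top 1: 0.6249. beetle larvae: 0.246 < 0.6249 → exclude; stop.
Optimal diet: small caterpillars — 1 of 3 types.

1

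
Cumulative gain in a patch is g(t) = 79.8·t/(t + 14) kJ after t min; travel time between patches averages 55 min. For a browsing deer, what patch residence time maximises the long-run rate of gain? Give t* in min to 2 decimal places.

27.75 min

Maximise g(t)/(T+t): set derivative to zero → g'(t)(T+t) = g(t).
g'(t) = 79.8·14/(t + 14)². Setting 79.8·14/(t+14)² = 79.8t/[(t+14)(55+t)] gives 14(55+t) = t(t+14), so t² = 14×55 = 770.
t* = √770 = 27.75 min.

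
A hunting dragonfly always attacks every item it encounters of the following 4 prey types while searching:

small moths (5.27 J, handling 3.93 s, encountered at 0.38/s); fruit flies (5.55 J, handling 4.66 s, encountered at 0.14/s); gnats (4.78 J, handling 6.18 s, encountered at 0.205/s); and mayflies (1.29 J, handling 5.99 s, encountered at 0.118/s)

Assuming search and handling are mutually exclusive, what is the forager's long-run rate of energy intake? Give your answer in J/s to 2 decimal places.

0.76 J/s

R = (0.38×5.27 + 0.14×5.55 + 0.205×4.78 + 0.118×1.29) / (1 + 0.38×3.93 + 0.14×4.66 + 0.205×6.18 + 0.118×5.99) = 3.912/5.12 = 0.7641 J/s.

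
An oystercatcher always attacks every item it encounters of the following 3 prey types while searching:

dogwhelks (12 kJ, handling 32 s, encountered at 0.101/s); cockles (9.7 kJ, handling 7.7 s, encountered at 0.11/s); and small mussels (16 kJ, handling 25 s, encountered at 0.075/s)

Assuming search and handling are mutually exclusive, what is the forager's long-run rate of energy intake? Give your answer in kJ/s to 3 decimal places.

Energy encountered per unit search time: 0.101×12 + 0.11×9.7 + 0.075×16 = 3.479 kJ/s.
Handling time per unit search time: 0.101×32 + 0.11×7.7 + 0.075×25 = 5.954.
Rate = 3.479/(1 + 5.954) = 0.5003 kJ/s.

0.500 kJ/s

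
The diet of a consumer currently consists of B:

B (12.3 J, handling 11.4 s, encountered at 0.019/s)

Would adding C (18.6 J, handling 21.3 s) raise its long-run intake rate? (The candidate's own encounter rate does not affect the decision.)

Yes

On B alone, R = ΣλE/(1+Σλh) = 0.2337/1.217 = 0.1921 J/s.
Profitability of C: 18.6/21.3 = 0.8732 J/s.
0.8732 > 0.1921, so adding C raises the average — include it.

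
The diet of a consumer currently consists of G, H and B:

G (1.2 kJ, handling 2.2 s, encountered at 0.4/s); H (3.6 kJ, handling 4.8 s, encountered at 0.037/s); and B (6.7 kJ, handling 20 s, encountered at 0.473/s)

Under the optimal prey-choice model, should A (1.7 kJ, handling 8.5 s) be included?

No

Intake rate on the current diet: R = (0.4×1.2 + 0.037×3.6 + 0.473×6.7) / (1 + 0.4×2.2 + 0.037×4.8 + 0.473×20) = 3.782/11.52 = 0.3284 kJ/s.
Profitability of A: 1.7/8.5 = 0.2 kJ/s.
Since 0.2 < R, time spent handling A is better spent searching.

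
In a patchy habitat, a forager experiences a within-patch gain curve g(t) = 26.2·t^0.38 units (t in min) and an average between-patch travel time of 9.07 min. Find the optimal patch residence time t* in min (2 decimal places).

5.56 min

By the marginal value theorem, leave when the instantaneous gain rate g'(t) equals the habitat-wide average g(t)/(T + t).
g'(t) = 0.38·26.2·t^-0.62. Setting 0.38·26.2·t^-0.62 = 26.2·t^0.38/(9.07+t) gives 0.38(9.07+t) = t, so 0.62·t = 0.38×9.07.
t* = 0.38×9.07/0.62 = 5.559 min.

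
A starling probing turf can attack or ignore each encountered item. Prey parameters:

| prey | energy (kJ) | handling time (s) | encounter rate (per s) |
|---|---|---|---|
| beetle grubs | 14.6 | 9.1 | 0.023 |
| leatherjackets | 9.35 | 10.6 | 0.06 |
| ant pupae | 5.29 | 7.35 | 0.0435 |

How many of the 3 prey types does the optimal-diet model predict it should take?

3

E/h in descending order: beetle grubs 1.6, leatherjackets 0.882, ant pupae 0.72 kJ/s. The optimal diet is the largest prefix of this list for which every included type satisfies E_i/h_i > R on the types above it.
Rate on top 1: 0.2777. leatherjackets: 0.882 > 0.2777 → include.
Rate on top 2: 0.486. ant pupae: 0.72 > 0.486 → include.
Optimal diet: beetle grubs, leatherjackets, ant pupae — 3 of 3 types.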